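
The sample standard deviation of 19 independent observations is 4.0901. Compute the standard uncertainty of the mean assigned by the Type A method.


u_A = s / sqrt(n)
u_A = 4.0901 / sqrt(19)
u_A = 4.0901 / 4.3588989
u_A = 0.9383

0.9383


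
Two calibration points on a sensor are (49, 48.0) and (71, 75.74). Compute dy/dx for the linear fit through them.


slope = (y2 - y1) / (x2 - x1)
= (75.74 - 48.0) / (71 - 49)
= 27.7400 / 22
= 1.2609

1.2609


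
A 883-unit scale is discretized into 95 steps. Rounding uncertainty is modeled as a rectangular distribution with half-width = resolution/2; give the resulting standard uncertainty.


resolution = range / divisions
resolution = 883 / 95 = 9.2947368
u_res = resolution / (2*sqrt(3))
u_res = 9.2947368 / 3.4641016
u_res = 2.6832

2.6832


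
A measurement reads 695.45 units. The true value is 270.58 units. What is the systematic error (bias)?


Systematic error = measured - true
= 695.45 - 270.58
= 424.8700

424.8700


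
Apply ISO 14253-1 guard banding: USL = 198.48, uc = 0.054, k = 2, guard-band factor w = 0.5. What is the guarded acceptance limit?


U = k * uc = 2 * 0.054 = 0.108
guard band g = w * U = 0.5 * 0.108 = 0.054
AL = USL - g = 198.48 - 0.054
AL = 198.4260

198.4260


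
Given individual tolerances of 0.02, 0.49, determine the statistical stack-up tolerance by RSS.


RSS = sqrt(0.02^2 + 0.49^2)
= sqrt(0.2405)
= 0.4904

0.4904


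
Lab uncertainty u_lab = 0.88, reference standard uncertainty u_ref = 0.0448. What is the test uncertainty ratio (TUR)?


TUR = u_lab / u_ref
= 0.88 / 0.0448
= 19.6429

19.6429


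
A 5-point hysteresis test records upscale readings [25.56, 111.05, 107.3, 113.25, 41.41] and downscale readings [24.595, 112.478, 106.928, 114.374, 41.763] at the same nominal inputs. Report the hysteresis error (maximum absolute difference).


|25.56 - 24.595| = 0.9650
|111.05 - 112.478| = 1.4280
|107.3 - 106.928| = 0.3720
|113.25 - 114.374| = 1.1240
|41.41 - 41.763| = 0.3530
hysteresis = max(diffs) = 1.4280

1.4280


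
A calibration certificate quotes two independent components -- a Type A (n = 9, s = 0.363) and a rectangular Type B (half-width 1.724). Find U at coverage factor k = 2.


u_A = s / sqrt(n) = 0.363 / sqrt(9) = 0.121
u_B = half_width / sqrt(3) = 1.724 / sqrt(3) = 0.99535186
uc = sqrt(u_A^2 + u_B^2) = sqrt(0.121^2 + 0.99535186^2) = 1.0026796
U = k * uc = 2 * 1.0026796
U = 2.0054

2.0054


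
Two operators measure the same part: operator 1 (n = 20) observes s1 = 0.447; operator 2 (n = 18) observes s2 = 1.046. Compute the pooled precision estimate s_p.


s_p = sqrt(((n1-1)*s1^2 + (n2-1)*s2^2) / (n1+n2-2))
numerator = (20-1)*0.447^2 + (18-1)*1.046^2 = 3.796371 + 18.599972 = 22.396343
denominator = 20 + 18 - 2 = 36
s_p^2 = 22.396343 / 36 = 0.62212064
s_p = sqrt(0.62212064) = 0.7887

0.7887


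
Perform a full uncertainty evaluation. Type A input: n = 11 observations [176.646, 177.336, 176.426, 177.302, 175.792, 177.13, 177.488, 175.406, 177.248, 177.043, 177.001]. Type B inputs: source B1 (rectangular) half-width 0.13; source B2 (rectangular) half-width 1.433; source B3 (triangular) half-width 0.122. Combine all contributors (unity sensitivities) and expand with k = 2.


mean = (176.646 + 177.336 + 176.426 + 177.302 + 175.792 + 177.13 + 177.488 + 175.406 + 177.248 + 177.043 + 177.001) / 11 = 176.8016364
s = sqrt(sum((x - mean)^2)/(n-1)) = 0.67413356
u_A = s / sqrt(n) = 0.67413356 / sqrt(11) = 0.20325892
u_B1 = 0.13 / sqrt(3) = 0.075055535
u_B2 = 1.433 / sqrt(3) = 0.82734294
u_B3 = 0.122 / sqrt(6) = 0.049806291
uc = sqrt(0.20325892^2 + 0.075055535^2 + 0.82734294^2 + 0.049806291^2) = 0.85669395
U = k * uc = 2 * 0.85669395
U = 1.7134

1.7134


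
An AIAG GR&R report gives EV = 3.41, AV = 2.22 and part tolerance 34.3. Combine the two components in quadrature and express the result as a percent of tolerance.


GRR = sqrt(EV^2 + AV^2) = sqrt(3.41^2 + 2.22^2) = 4.0689679
%GRR = GRR / tol * 100 = 4.0689679 / 34.3 * 100
%GRR = 11.8629

11.8629


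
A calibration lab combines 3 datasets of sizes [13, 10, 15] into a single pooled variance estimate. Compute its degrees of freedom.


nu = sum_i (n_i - 1)
nu = ((13 - 1) + (10 - 1) + (15 - 1))
nu = 12 + 9 + 14
nu = 35

35


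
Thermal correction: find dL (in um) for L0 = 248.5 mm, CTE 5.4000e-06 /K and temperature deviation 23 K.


dL = L * alpha * dT
= 248.5 * 5.4000e-06 * 23
= 0.0308637 mm
dL_um = 0.0308637 * 1000 = 30.8637 um

30.8637


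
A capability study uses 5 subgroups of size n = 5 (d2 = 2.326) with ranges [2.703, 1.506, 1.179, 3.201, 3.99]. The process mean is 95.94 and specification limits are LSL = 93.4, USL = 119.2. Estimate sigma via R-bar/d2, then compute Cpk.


R_bar = (2.703 + 1.506 + 1.179 + 3.201 + 3.99) / 5 = 2.5158
sigma = R_bar / d2 = 2.5158 / 2.326 = 1.0815993
Cp = (USL - LSL)/(6*sigma) = (119.2 - 93.4)/(6*1.0815993) = 3.9756
Cpu = (119.2 - 95.94)/(3*1.0815993) = 7.1684
Cpl = (95.94 - 93.4)/(3*1.0815993) = 0.7828
Cpk = min(Cpu, Cpl) = 0.7828

0.7828


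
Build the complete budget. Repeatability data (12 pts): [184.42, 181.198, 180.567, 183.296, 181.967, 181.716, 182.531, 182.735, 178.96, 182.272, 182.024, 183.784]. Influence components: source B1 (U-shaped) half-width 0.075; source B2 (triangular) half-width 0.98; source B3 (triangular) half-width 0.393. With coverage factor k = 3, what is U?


mean = (184.42 + 181.198 + 180.567 + 183.296 + 181.967 + 181.716 + 182.531 + 182.735 + 178.96 + 182.272 + 182.024 + 183.784) / 12 = 182.1225
s = sqrt(sum((x - mean)^2)/(n-1)) = 1.4602422
u_A = s / sqrt(n) = 1.4602422 / sqrt(12) = 0.42153561
u_B1 = 0.075 / sqrt(2) = 0.053033009
u_B2 = 0.98 / sqrt(6) = 0.40008332
u_B3 = 0.393 / sqrt(6) = 0.16044158
uc = sqrt(0.42153561^2 + 0.053033009^2 + 0.40008332^2 + 0.16044158^2) = 0.60523792
U = k * uc = 3 * 0.60523792
U = 1.8157

1.8157


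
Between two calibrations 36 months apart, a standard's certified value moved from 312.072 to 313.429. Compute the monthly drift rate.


rate = (v2 - v1) / months
= (313.429 - 312.072) / 36
= 1.3570 / 36
= 0.0377

0.0377


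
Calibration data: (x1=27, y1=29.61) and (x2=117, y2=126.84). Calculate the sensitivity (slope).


slope = (y2 - y1) / (x2 - x1)
= (126.84 - 29.61) / (117 - 27)
= 97.2300 / 90
= 1.0803

1.0803


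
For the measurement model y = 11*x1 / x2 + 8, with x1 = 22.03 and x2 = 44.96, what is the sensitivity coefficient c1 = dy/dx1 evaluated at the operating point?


y = 11*x1 / x2 + 8
dy/dx1 = 11/x2
Evaluate at x2 = 44.96: c1 = 11 / 44.96
c1 = 0.2447

0.2447


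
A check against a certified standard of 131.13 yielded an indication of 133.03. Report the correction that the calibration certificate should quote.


Correction = standard - reading
= 131.13 - 133.03
= -1.9000

-1.9000


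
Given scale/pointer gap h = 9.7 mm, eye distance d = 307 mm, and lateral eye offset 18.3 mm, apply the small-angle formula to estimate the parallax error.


error = h * offset / d
= 9.7 * 18.3 / 307
= 0.5782

0.5782


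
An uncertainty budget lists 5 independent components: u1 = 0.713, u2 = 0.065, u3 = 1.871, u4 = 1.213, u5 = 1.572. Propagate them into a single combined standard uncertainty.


uc = sqrt(0.713^2 + 0.065^2 + 1.871^2 + 1.213^2 + 1.572^2)
uc = sqrt(7.955788)
uc = 2.8206

2.8206


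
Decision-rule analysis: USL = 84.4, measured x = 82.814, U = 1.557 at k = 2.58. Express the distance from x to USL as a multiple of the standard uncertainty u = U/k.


u = U / k = 1.557 / 2.58 = 0.60348837
margin = |USL - x| = |84.4 - 82.814| = 1.586
z = margin / u = 1.586 / 0.60348837
z = 2.6281

2.6281


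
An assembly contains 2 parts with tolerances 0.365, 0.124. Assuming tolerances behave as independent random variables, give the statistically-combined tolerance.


RSS = sqrt(0.365^2 + 0.124^2)
= sqrt(0.148601)
= 0.3855

0.3855


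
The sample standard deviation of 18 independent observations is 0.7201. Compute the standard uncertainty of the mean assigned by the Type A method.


u_A = s / sqrt(n)
u_A = 0.7201 / sqrt(18)
u_A = 0.7201 / 4.2426407
u_A = 0.1697

0.1697


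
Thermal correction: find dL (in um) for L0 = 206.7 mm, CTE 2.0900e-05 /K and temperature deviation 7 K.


dL = L * alpha * dT
= 206.7 * 2.0900e-05 * 7
= 0.0302402 mm
dL_um = 0.0302402 * 1000 = 30.2402 um

30.2402


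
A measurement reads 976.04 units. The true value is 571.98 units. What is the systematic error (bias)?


Systematic error = measured - true
= 976.04 - 571.98
= 404.0600

404.0600


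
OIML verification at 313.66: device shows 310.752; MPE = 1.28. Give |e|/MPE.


e = indication - reference = 310.752 - 313.66 = -2.9080
|e| = 2.9080
ratio = |e| / MPE = 2.9080 / 1.28
ratio = 2.2719

2.2719


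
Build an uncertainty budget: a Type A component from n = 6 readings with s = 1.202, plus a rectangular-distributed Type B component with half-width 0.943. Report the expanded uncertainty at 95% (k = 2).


u_A = s / sqrt(n) = 1.202 / sqrt(6) = 0.49071445
u_B = half_width / sqrt(3) = 0.943 / sqrt(3) = 0.5444413
uc = sqrt(u_A^2 + u_B^2) = sqrt(0.49071445^2 + 0.5444413^2) = 0.73295089
U = k * uc = 2 * 0.73295089
U = 1.4659

1.4659


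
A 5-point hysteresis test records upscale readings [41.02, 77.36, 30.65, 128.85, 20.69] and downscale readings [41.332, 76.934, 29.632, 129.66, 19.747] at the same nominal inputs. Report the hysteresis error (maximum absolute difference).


|41.02 - 41.332| = 0.3120
|77.36 - 76.934| = 0.4260
|30.65 - 29.632| = 1.0180
|128.85 - 129.66| = 0.8100
|20.69 - 19.747| = 0.9430
hysteresis = max(diffs) = 1.0180

1.0180


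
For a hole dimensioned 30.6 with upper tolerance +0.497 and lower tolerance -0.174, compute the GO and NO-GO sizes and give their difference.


GO = nominal - lower_tol (smallest hole = maximum material condition)
GO = 30.6 - 0.174 = 30.426
NO-GO = nominal + upper_tol (largest hole = least material condition)
NO-GO = 30.6 + 0.497 = 31.097
spread = NO-GO - GO = 31.097 - 30.426 = 0.6710

0.6710


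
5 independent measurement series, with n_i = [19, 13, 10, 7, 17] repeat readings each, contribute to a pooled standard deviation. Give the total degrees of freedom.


nu = sum_i (n_i - 1)
nu = ((19 - 1) + (13 - 1) + (10 - 1) + (7 - 1) + (17 - 1))
nu = 18 + 12 + 9 + 6 + 16
nu = 61

61


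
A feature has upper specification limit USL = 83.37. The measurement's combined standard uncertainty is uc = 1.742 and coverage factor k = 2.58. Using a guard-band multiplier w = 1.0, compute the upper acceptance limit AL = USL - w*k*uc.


U = k * uc = 2.58 * 1.742 = 4.49436
guard band g = w * U = 1.0 * 4.49436 = 4.49436
AL = USL - g = 83.37 - 4.49436
AL = 78.8756

78.8756


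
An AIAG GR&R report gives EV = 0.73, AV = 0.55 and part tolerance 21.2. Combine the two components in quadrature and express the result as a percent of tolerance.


GRR = sqrt(EV^2 + AV^2) = sqrt(0.73^2 + 0.55^2) = 0.91400219
%GRR = GRR / tol * 100 = 0.91400219 / 21.2 * 100
%GRR = 4.3113

4.3113


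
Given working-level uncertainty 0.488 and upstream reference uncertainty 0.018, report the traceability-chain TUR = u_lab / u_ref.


TUR = u_lab / u_ref
= 0.488 / 0.018
= 27.1111

27.1111


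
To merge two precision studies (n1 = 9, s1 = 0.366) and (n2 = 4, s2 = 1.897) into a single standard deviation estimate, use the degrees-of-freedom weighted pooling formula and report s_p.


s_p = sqrt(((n1-1)*s1^2 + (n2-1)*s2^2) / (n1+n2-2))
numerator = (9-1)*0.366^2 + (4-1)*1.897^2 = 1.071648 + 10.795827 = 11.867475
denominator = 9 + 4 - 2 = 11
s_p^2 = 11.867475 / 11 = 1.0788614
s_p = sqrt(1.0788614) = 1.0387

1.0387


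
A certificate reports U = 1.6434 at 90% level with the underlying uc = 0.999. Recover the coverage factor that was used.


k = U / uc
k = 1.6434 / 0.999
k = 1.645

1.645


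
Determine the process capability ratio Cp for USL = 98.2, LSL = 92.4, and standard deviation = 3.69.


Cp = (USL - LSL) / (6 * sigma)
= (98.2 - 92.4) / (6 * 3.69)
= 5.8000 / 22.1400
= 0.2620

0.2620


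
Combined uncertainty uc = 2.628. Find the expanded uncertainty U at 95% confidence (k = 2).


U = k * uc
U = 2 * 2.628
U = 5.2560

5.2560


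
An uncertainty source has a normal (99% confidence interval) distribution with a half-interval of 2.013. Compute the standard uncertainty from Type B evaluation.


u_B = half_width / 2.576
u_B = 2.013 / 2.576
u_B = 0.7814

0.7814


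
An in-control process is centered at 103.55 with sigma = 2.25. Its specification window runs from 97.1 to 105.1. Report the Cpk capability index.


Cpu = (USL - mean) / (3*sigma) = (105.1 - 103.55) / (3*2.25) = 0.2296
Cpl = (mean - LSL) / (3*sigma) = (103.55 - 97.1) / (3*2.25) = 0.9556
Cpk = min(Cpu, Cpl) = 0.2296

0.2296


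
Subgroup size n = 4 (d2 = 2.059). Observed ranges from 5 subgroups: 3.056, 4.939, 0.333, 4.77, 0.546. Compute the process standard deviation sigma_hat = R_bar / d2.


R_bar = (3.056 + 4.939 + 0.333 + 4.77 + 0.546) / 5
R_bar = 13.644 / 5 = 2.7288
sigma_hat = R_bar / d2 = 2.7288 / 2.059 = 1.3253

1.3253


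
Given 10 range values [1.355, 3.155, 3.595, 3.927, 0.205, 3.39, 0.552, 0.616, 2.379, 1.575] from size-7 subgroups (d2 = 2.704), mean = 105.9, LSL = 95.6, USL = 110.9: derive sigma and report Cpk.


R_bar = (1.355 + 3.155 + 3.595 + 3.927 + 0.205 + 3.39 + 0.552 + 0.616 + 2.379 + 1.575) / 10 = 2.0749
sigma = R_bar / d2 = 2.0749 / 2.704 = 0.76734467
Cp = (USL - LSL)/(6*sigma) = (110.9 - 95.6)/(6*0.76734467) = 3.3231
Cpu = (110.9 - 105.9)/(3*0.76734467) = 2.1720
Cpl = (105.9 - 95.6)/(3*0.76734467) = 4.4743
Cpk = min(Cpu, Cpl) = 2.1720

2.1720


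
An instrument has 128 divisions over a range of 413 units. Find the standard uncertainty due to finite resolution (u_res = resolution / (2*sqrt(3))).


resolution = range / divisions
resolution = 413 / 128 = 3.2265625
u_res = resolution / (2*sqrt(3))
u_res = 3.2265625 / 3.4641016
u_res = 0.9314

0.9314


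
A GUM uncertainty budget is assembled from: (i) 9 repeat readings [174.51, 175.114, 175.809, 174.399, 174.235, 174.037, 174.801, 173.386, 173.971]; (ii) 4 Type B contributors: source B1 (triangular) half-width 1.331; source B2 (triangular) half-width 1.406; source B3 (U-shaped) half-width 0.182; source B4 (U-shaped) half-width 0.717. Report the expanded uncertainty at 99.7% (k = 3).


mean = (174.51 + 175.114 + 175.809 + 174.399 + 174.235 + 174.037 + 174.801 + 173.386 + 173.971) / 9 = 174.4735556
s = sqrt(sum((x - mean)^2)/(n-1)) = 0.70626803
u_A = s / sqrt(n) = 0.70626803 / sqrt(9) = 0.23542268
u_B1 = 1.331 / sqrt(6) = 0.54337847
u_B2 = 1.406 / sqrt(6) = 0.5739971
u_B3 = 0.182 / sqrt(2) = 0.12869343
u_B4 = 0.717 / sqrt(2) = 0.50699556
uc = sqrt(0.23542268^2 + 0.54337847^2 + 0.5739971^2 + 0.12869343^2 + 0.50699556^2) = 0.97660799
U = k * uc = 3 * 0.97660799
U = 2.9298

2.9298


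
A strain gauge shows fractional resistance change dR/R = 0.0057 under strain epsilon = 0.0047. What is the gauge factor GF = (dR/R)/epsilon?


GF = (dR/R) / epsilon
= 0.0057 / 0.0047
= 1.2128

1.2128


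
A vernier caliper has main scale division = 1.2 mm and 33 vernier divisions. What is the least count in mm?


LC = MSD / n_div
= 1.2 / 33
= 0.0364

0.0364


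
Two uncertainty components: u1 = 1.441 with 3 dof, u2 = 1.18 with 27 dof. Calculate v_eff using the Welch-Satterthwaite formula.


uc = sqrt(u1^2 + u2^2) = sqrt(1.441^2 + 1.18^2) = 1.8624932
v_eff = uc^4 / (u1^4/v1 + u2^4/v2)
= 1.8624932^4 / (1.441^4/3 + 1.18^4/27)
= 12.033135 / 1.5090644
v_eff = 7.9739

7.9739


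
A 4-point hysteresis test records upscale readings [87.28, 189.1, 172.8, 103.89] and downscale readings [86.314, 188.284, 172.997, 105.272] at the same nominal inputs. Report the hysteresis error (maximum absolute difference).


|87.28 - 86.314| = 0.9660
|189.1 - 188.284| = 0.8160
|172.8 - 172.997| = 0.1970
|103.89 - 105.272| = 1.3820
hysteresis = max(diffs) = 1.3820

1.3820


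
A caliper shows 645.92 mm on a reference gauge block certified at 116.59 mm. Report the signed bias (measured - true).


Systematic error = measured - true
= 645.92 - 116.59
= 529.3300

529.3300


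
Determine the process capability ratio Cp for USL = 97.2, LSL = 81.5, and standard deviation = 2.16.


Cp = (USL - LSL) / (6 * sigma)
= (97.2 - 81.5) / (6 * 2.16)
= 15.7000 / 12.9600
= 1.2114

1.2114


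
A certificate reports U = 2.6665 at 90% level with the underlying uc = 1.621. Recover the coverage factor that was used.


k = U / uc
k = 2.6665 / 1.621
k = 1.645

1.645


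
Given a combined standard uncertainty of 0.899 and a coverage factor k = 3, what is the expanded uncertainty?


U = k * uc
U = 3 * 0.899
U = 2.6970

2.6970


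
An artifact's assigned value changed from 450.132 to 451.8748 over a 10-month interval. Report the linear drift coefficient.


rate = (v2 - v1) / months
= (451.8748 - 450.132) / 10
= 1.7428 / 10
= 0.1743

0.1743


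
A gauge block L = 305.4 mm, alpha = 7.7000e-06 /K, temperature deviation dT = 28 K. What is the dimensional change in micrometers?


dL = L * alpha * dT
= 305.4 * 7.7000e-06 * 28
= 0.0658442 mm
dL_um = 0.0658442 * 1000 = 65.8442 um

65.8442


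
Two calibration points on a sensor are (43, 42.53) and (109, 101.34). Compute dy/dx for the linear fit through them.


slope = (y2 - y1) / (x2 - x1)
= (101.34 - 42.53) / (109 - 43)
= 58.8100 / 66
= 0.8911

0.8911


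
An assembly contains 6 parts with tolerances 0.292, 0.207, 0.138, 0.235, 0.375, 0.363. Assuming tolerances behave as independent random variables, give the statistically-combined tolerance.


RSS = sqrt(0.292^2 + 0.207^2 + 0.138^2 + 0.235^2 + 0.375^2 + 0.363^2)
= sqrt(0.474776)
= 0.6890

0.6890


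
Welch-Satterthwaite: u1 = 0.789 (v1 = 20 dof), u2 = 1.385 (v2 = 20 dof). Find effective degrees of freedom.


uc = sqrt(u1^2 + u2^2) = sqrt(0.789^2 + 1.385^2) = 1.5939718
v_eff = uc^4 / (u1^4/v1 + u2^4/v2)
= 1.5939718^4 / (0.789^4/20 + 1.385^4/20)
= 6.4553907 / 0.20335598
v_eff = 31.7443

31.7443


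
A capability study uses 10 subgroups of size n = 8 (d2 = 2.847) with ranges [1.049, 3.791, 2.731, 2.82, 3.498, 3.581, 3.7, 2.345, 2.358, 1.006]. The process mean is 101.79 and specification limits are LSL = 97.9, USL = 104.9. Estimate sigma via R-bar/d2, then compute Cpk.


R_bar = (1.049 + 3.791 + 2.731 + 2.82 + 3.498 + 3.581 + 3.7 + 2.345 + 2.358 + 1.006) / 10 = 2.6879
sigma = R_bar / d2 = 2.6879 / 2.847 = 0.94411661
Cp = (USL - LSL)/(6*sigma) = (104.9 - 97.9)/(6*0.94411661) = 1.2357
Cpu = (104.9 - 101.79)/(3*0.94411661) = 1.0980
Cpl = (101.79 - 97.9)/(3*0.94411661) = 1.3734
Cpk = min(Cpu, Cpl) = 1.0980

1.0980


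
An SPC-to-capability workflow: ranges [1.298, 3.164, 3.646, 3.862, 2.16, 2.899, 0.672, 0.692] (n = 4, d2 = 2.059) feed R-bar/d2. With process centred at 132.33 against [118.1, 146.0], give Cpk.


R_bar = (1.298 + 3.164 + 3.646 + 3.862 + 2.16 + 2.899 + 0.672 + 0.692) / 8 = 2.299125
sigma = R_bar / d2 = 2.299125 / 2.059 = 1.1166221
Cp = (USL - LSL)/(6*sigma) = (146.0 - 118.1)/(6*1.1166221) = 4.1643
Cpu = (146.0 - 132.33)/(3*1.1166221) = 4.0808
Cpl = (132.33 - 118.1)/(3*1.1166221) = 4.2479
Cpk = min(Cpu, Cpl) = 4.0808

4.0808


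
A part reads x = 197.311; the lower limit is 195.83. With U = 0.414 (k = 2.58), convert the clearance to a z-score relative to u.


u = U / k = 0.414 / 2.58 = 0.16046512
margin = |LSL - x| = |195.83 - 197.311| = 1.481
z = margin / u = 1.481 / 0.16046512
z = 9.2294

9.2294


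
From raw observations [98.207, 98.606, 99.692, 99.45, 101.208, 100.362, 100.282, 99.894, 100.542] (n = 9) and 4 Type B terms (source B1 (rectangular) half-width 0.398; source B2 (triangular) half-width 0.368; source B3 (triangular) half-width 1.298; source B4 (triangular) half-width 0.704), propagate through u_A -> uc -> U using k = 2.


mean = (98.207 + 98.606 + 99.692 + 99.45 + 101.208 + 100.362 + 100.282 + 99.894 + 100.542) / 9 = 99.80477778
s = sqrt(sum((x - mean)^2)/(n-1)) = 0.94784463
u_A = s / sqrt(n) = 0.94784463 / sqrt(9) = 0.31594821
u_B1 = 0.398 / sqrt(3) = 0.22978541
u_B2 = 0.368 / sqrt(6) = 0.15023537
u_B3 = 1.298 / sqrt(6) = 0.52990628
u_B4 = 0.704 / sqrt(6) = 0.2874068
uc = sqrt(0.31594821^2 + 0.22978541^2 + 0.15023537^2 + 0.52990628^2 + 0.2874068^2) = 0.73389278
U = k * uc = 2 * 0.73389278
U = 1.4678

1.4678


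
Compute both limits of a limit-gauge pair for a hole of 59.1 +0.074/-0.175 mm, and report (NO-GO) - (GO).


GO = nominal - lower_tol (smallest hole = maximum material condition)
GO = 59.1 - 0.175 = 58.925
NO-GO = nominal + upper_tol (largest hole = least material condition)
NO-GO = 59.1 + 0.074 = 59.174
spread = NO-GO - GO = 59.174 - 58.925 = 0.2490

0.2490


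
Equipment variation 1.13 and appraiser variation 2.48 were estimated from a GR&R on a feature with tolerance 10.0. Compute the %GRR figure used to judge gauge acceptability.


GRR = sqrt(EV^2 + AV^2) = sqrt(1.13^2 + 2.48^2) = 2.7253073
%GRR = GRR / tol * 100 = 2.7253073 / 10.0 * 100
%GRR = 27.2531

27.2531


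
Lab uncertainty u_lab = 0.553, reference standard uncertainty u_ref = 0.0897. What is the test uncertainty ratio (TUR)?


TUR = u_lab / u_ref
= 0.553 / 0.0897
= 6.1650

6.1650


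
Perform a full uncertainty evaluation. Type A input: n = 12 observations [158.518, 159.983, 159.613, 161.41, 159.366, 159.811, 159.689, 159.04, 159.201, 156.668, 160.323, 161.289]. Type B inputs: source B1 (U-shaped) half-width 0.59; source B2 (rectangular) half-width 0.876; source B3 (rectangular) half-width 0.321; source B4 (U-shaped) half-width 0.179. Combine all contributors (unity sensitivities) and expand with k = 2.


mean = (158.518 + 159.983 + 159.613 + 161.41 + 159.366 + 159.811 + 159.689 + 159.04 + 159.201 + 156.668 + 160.323 + 161.289) / 12 = 159.5759167
s = sqrt(sum((x - mean)^2)/(n-1)) = 1.2482276
u_A = s / sqrt(n) = 1.2482276 / sqrt(12) = 0.36033227
u_B1 = 0.59 / sqrt(2) = 0.417193
u_B2 = 0.876 / sqrt(3) = 0.50575884
u_B3 = 0.321 / sqrt(3) = 0.18532944
u_B4 = 0.179 / sqrt(2) = 0.12657211
uc = sqrt(0.36033227^2 + 0.417193^2 + 0.50575884^2 + 0.18532944^2 + 0.12657211^2) = 0.78105624
U = k * uc = 2 * 0.78105624
U = 1.5621

1.5621


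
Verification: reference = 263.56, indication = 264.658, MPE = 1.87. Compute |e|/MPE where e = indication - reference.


e = indication - reference = 264.658 - 263.56 = 1.0980
|e| = 1.0980
ratio = |e| / MPE = 1.0980 / 1.87
ratio = 0.5872

0.5872


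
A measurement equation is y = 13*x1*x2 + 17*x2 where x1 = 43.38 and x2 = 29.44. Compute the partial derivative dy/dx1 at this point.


y = 13*x1*x2 + 17*x2
dy/dx1 = 13*x2
Evaluate at x2 = 29.44: c1 = 13 * 29.44
c1 = 382.7200

382.7200


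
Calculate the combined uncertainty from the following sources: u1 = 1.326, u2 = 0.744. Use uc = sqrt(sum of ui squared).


uc = sqrt(1.326^2 + 0.744^2)
uc = sqrt(2.311812)
uc = 1.5205

1.5205


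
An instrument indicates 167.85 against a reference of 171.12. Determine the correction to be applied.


Correction = standard - reading
= 171.12 - 167.85
= 3.2700

3.2700


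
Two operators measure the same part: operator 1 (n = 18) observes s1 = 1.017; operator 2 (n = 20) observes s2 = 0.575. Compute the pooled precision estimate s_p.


s_p = sqrt(((n1-1)*s1^2 + (n2-1)*s2^2) / (n1+n2-2))
numerator = (18-1)*1.017^2 + (20-1)*0.575^2 = 17.582913 + 6.281875 = 23.864788
denominator = 18 + 20 - 2 = 36
s_p^2 = 23.864788 / 36 = 0.66291078
s_p = sqrt(0.66291078) = 0.8142

0.8142


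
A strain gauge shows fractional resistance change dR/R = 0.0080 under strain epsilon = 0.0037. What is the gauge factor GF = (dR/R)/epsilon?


GF = (dR/R) / epsilon
= 0.0080 / 0.0037
= 2.1622

2.1622


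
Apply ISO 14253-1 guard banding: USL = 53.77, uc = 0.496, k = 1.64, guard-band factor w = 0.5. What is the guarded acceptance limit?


U = k * uc = 1.64 * 0.496 = 0.81344
guard band g = w * U = 0.5 * 0.81344 = 0.40672
AL = USL - g = 53.77 - 0.40672
AL = 53.3633

53.3633


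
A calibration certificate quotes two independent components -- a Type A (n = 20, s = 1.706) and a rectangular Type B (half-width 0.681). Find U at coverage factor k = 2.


u_A = s / sqrt(n) = 1.706 / sqrt(20) = 0.3814732
u_B = half_width / sqrt(3) = 0.681 / sqrt(3) = 0.39317553
uc = sqrt(u_A^2 + u_B^2) = sqrt(0.3814732^2 + 0.39317553^2) = 0.54782187
U = k * uc = 2 * 0.54782187
U = 1.0956

1.0956


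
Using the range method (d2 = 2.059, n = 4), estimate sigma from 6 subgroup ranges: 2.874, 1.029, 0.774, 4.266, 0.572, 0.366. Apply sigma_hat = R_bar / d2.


R_bar = (2.874 + 1.029 + 0.774 + 4.266 + 0.572 + 0.366) / 6
R_bar = 9.881 / 6 = 1.6468333
sigma_hat = R_bar / d2 = 1.6468333 / 2.059 = 0.7998

0.7998


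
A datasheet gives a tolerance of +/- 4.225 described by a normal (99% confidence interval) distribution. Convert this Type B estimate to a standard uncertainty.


u_B = half_width / 2.576
u_B = 4.225 / 2.576
u_B = 1.6401

1.6401


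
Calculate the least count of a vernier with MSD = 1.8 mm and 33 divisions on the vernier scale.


LC = MSD / n_div
= 1.8 / 33
= 0.0545

0.0545


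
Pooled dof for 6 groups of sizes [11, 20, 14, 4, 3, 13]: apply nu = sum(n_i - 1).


nu = sum_i (n_i - 1)
nu = ((11 - 1) + (20 - 1) + (14 - 1) + (4 - 1) + (3 - 1) + (13 - 1))
nu = 10 + 19 + 13 + 3 + 2 + 12
nu = 59

59


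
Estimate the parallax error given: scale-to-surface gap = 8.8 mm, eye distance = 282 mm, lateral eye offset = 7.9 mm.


error = h * offset / d
= 8.8 * 7.9 / 282
= 0.2465

0.2465


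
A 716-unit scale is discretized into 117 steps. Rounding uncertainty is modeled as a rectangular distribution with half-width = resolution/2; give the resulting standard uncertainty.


resolution = range / divisions
resolution = 716 / 117 = 6.1196581
u_res = resolution / (2*sqrt(3))
u_res = 6.1196581 / 3.4641016
u_res = 1.7666

1.7666


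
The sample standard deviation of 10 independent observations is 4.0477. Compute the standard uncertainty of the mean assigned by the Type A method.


u_A = s / sqrt(n)
u_A = 4.0477 / sqrt(10)
u_A = 4.0477 / 3.1622777
u_A = 1.2800

1.2800


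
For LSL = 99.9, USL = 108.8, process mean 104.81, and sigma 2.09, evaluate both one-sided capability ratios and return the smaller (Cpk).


Cpu = (USL - mean) / (3*sigma) = (108.8 - 104.81) / (3*2.09) = 0.6364
Cpl = (mean - LSL) / (3*sigma) = (104.81 - 99.9) / (3*2.09) = 0.7831
Cpk = min(Cpu, Cpl) = 0.6364

0.6364


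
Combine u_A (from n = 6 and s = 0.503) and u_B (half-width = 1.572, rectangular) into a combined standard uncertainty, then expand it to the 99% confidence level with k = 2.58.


u_A = s / sqrt(n) = 0.503 / sqrt(6) = 0.20534889
u_B = half_width / sqrt(3) = 1.572 / sqrt(3) = 0.90759462
uc = sqrt(u_A^2 + u_B^2) = sqrt(0.20534889^2 + 0.90759462^2) = 0.93053542
U = k * uc = 2.58 * 0.93053542
U = 2.4008

2.4008


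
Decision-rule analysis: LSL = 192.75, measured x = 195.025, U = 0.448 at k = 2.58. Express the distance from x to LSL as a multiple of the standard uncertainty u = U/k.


u = U / k = 0.448 / 2.58 = 0.17364341
margin = |LSL - x| = |192.75 - 195.025| = 2.275
z = margin / u = 2.275 / 0.17364341
z = 13.1016

13.1016


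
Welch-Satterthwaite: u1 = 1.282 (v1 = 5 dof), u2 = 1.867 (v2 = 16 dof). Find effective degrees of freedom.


uc = sqrt(u1^2 + u2^2) = sqrt(1.282^2 + 1.867^2) = 2.2647766
v_eff = uc^4 / (u1^4/v1 + u2^4/v2)
= 2.2647766^4 / (1.282^4/5 + 1.867^4/16)
= 26.308826 / 1.299611
v_eff = 20.2436

20.2436


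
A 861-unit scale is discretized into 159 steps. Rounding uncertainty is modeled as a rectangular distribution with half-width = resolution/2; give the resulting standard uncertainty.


resolution = range / divisions
resolution = 861 / 159 = 5.4150943
u_res = resolution / (2*sqrt(3))
u_res = 5.4150943 / 3.4641016
u_res = 1.5632

1.5632


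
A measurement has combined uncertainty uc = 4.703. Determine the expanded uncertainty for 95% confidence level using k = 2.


U = k * uc
U = 2 * 4.703
U = 9.4060

9.4060


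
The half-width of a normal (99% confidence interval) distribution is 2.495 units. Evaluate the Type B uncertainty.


u_B = half_width / 2.576
u_B = 2.495 / 2.576
u_B = 0.9686

0.9686


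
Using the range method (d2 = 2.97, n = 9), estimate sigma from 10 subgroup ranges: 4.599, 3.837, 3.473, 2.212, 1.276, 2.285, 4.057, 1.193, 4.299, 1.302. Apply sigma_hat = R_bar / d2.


R_bar = (4.599 + 3.837 + 3.473 + 2.212 + 1.276 + 2.285 + 4.057 + 1.193 + 4.299 + 1.302) / 10
R_bar = 28.533 / 10 = 2.8533
sigma_hat = R_bar / d2 = 2.8533 / 2.97 = 0.9607

0.9607


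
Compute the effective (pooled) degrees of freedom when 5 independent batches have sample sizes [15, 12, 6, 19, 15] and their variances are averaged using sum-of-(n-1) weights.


nu = sum_i (n_i - 1)
nu = ((15 - 1) + (12 - 1) + (6 - 1) + (19 - 1) + (15 - 1))
nu = 14 + 11 + 5 + 18 + 14
nu = 62

62


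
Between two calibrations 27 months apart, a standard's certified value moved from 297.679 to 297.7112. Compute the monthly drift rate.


rate = (v2 - v1) / months
= (297.7112 - 297.679) / 27
= 0.0322 / 27
= 0.0012

0.0012


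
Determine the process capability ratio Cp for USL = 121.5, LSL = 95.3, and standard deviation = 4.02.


Cp = (USL - LSL) / (6 * sigma)
= (121.5 - 95.3) / (6 * 4.02)
= 26.2000 / 24.1200
= 1.0862

1.0862


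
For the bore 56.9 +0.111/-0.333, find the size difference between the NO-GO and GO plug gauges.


GO = nominal - lower_tol (smallest hole = maximum material condition)
GO = 56.9 - 0.333 = 56.567
NO-GO = nominal + upper_tol (largest hole = least material condition)
NO-GO = 56.9 + 0.111 = 57.011
spread = NO-GO - GO = 57.011 - 56.567 = 0.4440

0.4440


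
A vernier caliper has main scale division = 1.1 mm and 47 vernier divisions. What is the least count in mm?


LC = MSD / n_div
= 1.1 / 47
= 0.0234

0.0234


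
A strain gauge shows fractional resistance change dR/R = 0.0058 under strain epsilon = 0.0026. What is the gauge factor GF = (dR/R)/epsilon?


GF = (dR/R) / epsilon
= 0.0058 / 0.0026
= 2.2308

2.2308


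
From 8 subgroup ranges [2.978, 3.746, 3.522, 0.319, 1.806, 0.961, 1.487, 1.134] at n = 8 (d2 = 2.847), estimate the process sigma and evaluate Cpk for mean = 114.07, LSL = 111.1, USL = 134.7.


R_bar = (2.978 + 3.746 + 3.522 + 0.319 + 1.806 + 0.961 + 1.487 + 1.134) / 8 = 1.994125
sigma = R_bar / d2 = 1.994125 / 2.847 = 0.70043028
Cp = (USL - LSL)/(6*sigma) = (134.7 - 111.1)/(6*0.70043028) = 5.6156
Cpu = (134.7 - 114.07)/(3*0.70043028) = 9.8178
Cpl = (114.07 - 111.1)/(3*0.70043028) = 1.4134
Cpk = min(Cpu, Cpl) = 1.4134

1.4134


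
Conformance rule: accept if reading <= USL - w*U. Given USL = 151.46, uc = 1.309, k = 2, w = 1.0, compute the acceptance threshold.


U = k * uc = 2 * 1.309 = 2.618
guard band g = w * U = 1.0 * 2.618 = 2.618
AL = USL - g = 151.46 - 2.618
AL = 148.8420

148.8420


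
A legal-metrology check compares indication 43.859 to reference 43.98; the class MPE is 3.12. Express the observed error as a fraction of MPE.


e = indication - reference = 43.859 - 43.98 = -0.1210
|e| = 0.1210
ratio = |e| / MPE = 0.1210 / 3.12
ratio = 0.0388

0.0388


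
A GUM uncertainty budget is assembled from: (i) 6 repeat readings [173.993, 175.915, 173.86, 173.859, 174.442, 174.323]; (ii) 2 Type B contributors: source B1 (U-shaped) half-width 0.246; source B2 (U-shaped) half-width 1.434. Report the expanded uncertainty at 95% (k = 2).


mean = (173.993 + 175.915 + 173.86 + 173.859 + 174.442 + 174.323) / 6 = 174.3986667
s = sqrt(sum((x - mean)^2)/(n-1)) = 0.78138817
u_A = s / sqrt(n) = 0.78138817 / sqrt(6) = 0.31900038
u_B1 = 0.246 / sqrt(2) = 0.17394827
u_B2 = 1.434 / sqrt(2) = 1.0139911
uc = sqrt(0.31900038^2 + 0.17394827^2 + 1.0139911^2) = 1.0771245
U = k * uc = 2 * 1.0771245
U = 2.1542

2.1542


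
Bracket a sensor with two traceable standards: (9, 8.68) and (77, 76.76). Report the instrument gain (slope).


slope = (y2 - y1) / (x2 - x1)
= (76.76 - 8.68) / (77 - 9)
= 68.0800 / 68
= 1.0012

1.0012


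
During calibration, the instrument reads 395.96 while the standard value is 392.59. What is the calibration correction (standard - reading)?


Correction = standard - reading
= 392.59 - 395.96
= -3.3700

-3.3700


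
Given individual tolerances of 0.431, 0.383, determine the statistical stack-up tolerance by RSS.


RSS = sqrt(0.431^2 + 0.383^2)
= sqrt(0.33245)
= 0.5766

0.5766


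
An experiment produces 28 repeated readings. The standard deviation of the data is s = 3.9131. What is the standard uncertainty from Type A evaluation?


u_A = s / sqrt(n)
u_A = 3.9131 / sqrt(28)
u_A = 3.9131 / 5.2915026
u_A = 0.7395

0.7395


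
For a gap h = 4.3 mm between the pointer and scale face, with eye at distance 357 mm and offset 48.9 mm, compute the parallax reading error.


error = h * offset / d
= 4.3 * 48.9 / 357
= 0.5890

0.5890


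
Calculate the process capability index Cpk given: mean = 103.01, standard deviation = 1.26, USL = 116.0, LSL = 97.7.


Cpu = (USL - mean) / (3*sigma) = (116.0 - 103.01) / (3*1.26) = 3.4365
Cpl = (mean - LSL) / (3*sigma) = (103.01 - 97.7) / (3*1.26) = 1.4048
Cpk = min(Cpu, Cpl) = 1.4048

1.4048


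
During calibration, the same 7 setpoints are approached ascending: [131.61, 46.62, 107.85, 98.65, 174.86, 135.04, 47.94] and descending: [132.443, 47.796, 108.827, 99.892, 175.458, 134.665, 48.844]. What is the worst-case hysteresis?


|131.61 - 132.443| = 0.8330
|46.62 - 47.796| = 1.1760
|107.85 - 108.827| = 0.9770
|98.65 - 99.892| = 1.2420
|174.86 - 175.458| = 0.5980
|135.04 - 134.665| = 0.3750
|47.94 - 48.844| = 0.9040
hysteresis = max(diffs) = 1.2420

1.2420


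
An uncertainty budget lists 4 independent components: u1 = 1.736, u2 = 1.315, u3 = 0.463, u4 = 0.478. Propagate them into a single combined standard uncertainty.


uc = sqrt(1.736^2 + 1.315^2 + 0.463^2 + 0.478^2)
uc = sqrt(5.185774)
uc = 2.2772

2.2772


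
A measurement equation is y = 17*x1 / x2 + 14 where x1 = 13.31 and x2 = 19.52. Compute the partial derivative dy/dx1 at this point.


y = 17*x1 / x2 + 14
dy/dx1 = 17/x2
Evaluate at x2 = 19.52: c1 = 17 / 19.52
c1 = 0.8709

0.8709


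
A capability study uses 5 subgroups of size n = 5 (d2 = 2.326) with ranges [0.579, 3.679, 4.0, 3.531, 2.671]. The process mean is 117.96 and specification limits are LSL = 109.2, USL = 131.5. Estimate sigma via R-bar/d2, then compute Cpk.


R_bar = (0.579 + 3.679 + 4.0 + 3.531 + 2.671) / 5 = 2.892
sigma = R_bar / d2 = 2.892 / 2.326 = 1.2433362
Cp = (USL - LSL)/(6*sigma) = (131.5 - 109.2)/(6*1.2433362) = 2.9893
Cpu = (131.5 - 117.96)/(3*1.2433362) = 3.6300
Cpl = (117.96 - 109.2)/(3*1.2433362) = 2.3485
Cpk = min(Cpu, Cpl) = 2.3485

2.3485


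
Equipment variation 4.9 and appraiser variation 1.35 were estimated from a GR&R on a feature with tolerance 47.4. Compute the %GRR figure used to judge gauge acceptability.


GRR = sqrt(EV^2 + AV^2) = sqrt(4.9^2 + 1.35^2) = 5.0825682
%GRR = GRR / tol * 100 = 5.0825682 / 47.4 * 100
%GRR = 10.7227

10.7227


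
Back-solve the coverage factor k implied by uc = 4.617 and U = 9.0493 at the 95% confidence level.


k = U / uc
k = 9.0493 / 4.617
k = 1.96

1.96


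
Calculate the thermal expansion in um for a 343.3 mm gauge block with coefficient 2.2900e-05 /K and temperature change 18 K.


dL = L * alpha * dT
= 343.3 * 2.2900e-05 * 18
= 0.1415083 mm
dL_um = 0.1415083 * 1000 = 141.5083 um

141.5083


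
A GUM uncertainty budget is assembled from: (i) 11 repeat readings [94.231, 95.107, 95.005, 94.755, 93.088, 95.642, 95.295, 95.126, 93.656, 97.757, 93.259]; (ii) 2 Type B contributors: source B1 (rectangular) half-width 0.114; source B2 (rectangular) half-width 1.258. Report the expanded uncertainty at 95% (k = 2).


mean = (94.231 + 95.107 + 95.005 + 94.755 + 93.088 + 95.642 + 95.295 + 95.126 + 93.656 + 97.757 + 93.259) / 11 = 94.811
s = sqrt(sum((x - mean)^2)/(n-1)) = 1.2991999
u_A = s / sqrt(n) = 1.2991999 / sqrt(11) = 0.39172351
u_B1 = 0.114 / sqrt(3) = 0.065817931
u_B2 = 1.258 / sqrt(3) = 0.72630664
uc = sqrt(0.39172351^2 + 0.065817931^2 + 0.72630664^2) = 0.82782887
U = k * uc = 2 * 0.82782887
U = 1.6557

1.6557


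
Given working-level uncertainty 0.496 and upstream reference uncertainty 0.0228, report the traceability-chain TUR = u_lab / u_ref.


TUR = u_lab / u_ref
= 0.496 / 0.0228
= 21.7544

21.7544


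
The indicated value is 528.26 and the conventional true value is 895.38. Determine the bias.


Systematic error = measured - true
= 528.26 - 895.38
= -367.1200

-367.1200


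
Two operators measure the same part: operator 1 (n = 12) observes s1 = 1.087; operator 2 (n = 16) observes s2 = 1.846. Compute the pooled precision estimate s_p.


s_p = sqrt(((n1-1)*s1^2 + (n2-1)*s2^2) / (n1+n2-2))
numerator = (12-1)*1.087^2 + (16-1)*1.846^2 = 12.997259 + 51.11574 = 64.112999
denominator = 12 + 16 - 2 = 26
s_p^2 = 64.112999 / 26 = 2.4658846
s_p = sqrt(2.4658846) = 1.5703

1.5703


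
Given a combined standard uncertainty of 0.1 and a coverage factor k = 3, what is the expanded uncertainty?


U = k * uc
U = 3 * 0.1
U = 0.3000

0.3000


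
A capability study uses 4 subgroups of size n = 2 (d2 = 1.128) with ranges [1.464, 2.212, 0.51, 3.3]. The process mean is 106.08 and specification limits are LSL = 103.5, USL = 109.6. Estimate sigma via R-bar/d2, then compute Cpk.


R_bar = (1.464 + 2.212 + 0.51 + 3.3) / 4 = 1.8715
sigma = R_bar / d2 = 1.8715 / 1.128 = 1.6591312
Cp = (USL - LSL)/(6*sigma) = (109.6 - 103.5)/(6*1.6591312) = 0.6128
Cpu = (109.6 - 106.08)/(3*1.6591312) = 0.7072
Cpl = (106.08 - 103.5)/(3*1.6591312) = 0.5183
Cpk = min(Cpu, Cpl) = 0.5183

0.5183


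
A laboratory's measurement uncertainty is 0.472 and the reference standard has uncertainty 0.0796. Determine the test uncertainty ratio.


TUR = u_lab / u_ref
= 0.472 / 0.0796
= 5.9296

5.9296


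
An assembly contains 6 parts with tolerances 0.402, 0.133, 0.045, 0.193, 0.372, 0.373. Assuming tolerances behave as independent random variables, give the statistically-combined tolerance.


RSS = sqrt(0.402^2 + 0.133^2 + 0.045^2 + 0.193^2 + 0.372^2 + 0.373^2)
= sqrt(0.49608)
= 0.7043

0.7043


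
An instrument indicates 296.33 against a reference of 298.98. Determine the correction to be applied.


Correction = standard - reading
= 298.98 - 296.33
= 2.6500

2.6500


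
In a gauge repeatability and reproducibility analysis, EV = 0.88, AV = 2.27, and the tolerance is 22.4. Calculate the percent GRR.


GRR = sqrt(EV^2 + AV^2) = sqrt(0.88^2 + 2.27^2) = 2.4346047
%GRR = GRR / tol * 100 = 2.4346047 / 22.4 * 100
%GRR = 10.8688

10.8688


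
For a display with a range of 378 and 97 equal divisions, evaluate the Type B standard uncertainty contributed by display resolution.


resolution = range / divisions
resolution = 378 / 97 = 3.8969072
u_res = resolution / (2*sqrt(3))
u_res = 3.8969072 / 3.4641016
u_res = 1.1249

1.1249


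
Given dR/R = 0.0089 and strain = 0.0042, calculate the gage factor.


GF = (dR/R) / epsilon
= 0.0089 / 0.0042
= 2.1190

2.1190


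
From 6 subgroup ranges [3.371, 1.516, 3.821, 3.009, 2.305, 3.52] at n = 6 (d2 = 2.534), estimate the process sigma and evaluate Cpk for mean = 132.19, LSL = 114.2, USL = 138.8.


R_bar = (3.371 + 1.516 + 3.821 + 3.009 + 2.305 + 3.52) / 6 = 2.9236667
sigma = R_bar / d2 = 2.9236667 / 2.534 = 1.1537753
Cp = (USL - LSL)/(6*sigma) = (138.8 - 114.2)/(6*1.1537753) = 3.5536
Cpu = (138.8 - 132.19)/(3*1.1537753) = 1.9097
Cpl = (132.19 - 114.2)/(3*1.1537753) = 5.1974
Cpk = min(Cpu, Cpl) = 1.9097

1.9097


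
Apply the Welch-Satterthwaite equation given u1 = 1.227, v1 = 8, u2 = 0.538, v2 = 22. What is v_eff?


uc = sqrt(u1^2 + u2^2) = sqrt(1.227^2 + 0.538^2) = 1.339766
v_eff = uc^4 / (u1^4/v1 + u2^4/v2)
= 1.339766^4 / (1.227^4/8 + 0.538^4/22)
= 3.2219278 / 0.28713528
v_eff = 11.2209

11.2209


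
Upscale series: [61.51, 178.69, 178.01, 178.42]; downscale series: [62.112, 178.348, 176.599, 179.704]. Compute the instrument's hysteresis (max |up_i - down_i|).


|61.51 - 62.112| = 0.6020
|178.69 - 178.348| = 0.3420
|178.01 - 176.599| = 1.4110
|178.42 - 179.704| = 1.2840
hysteresis = max(diffs) = 1.4110

1.4110
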